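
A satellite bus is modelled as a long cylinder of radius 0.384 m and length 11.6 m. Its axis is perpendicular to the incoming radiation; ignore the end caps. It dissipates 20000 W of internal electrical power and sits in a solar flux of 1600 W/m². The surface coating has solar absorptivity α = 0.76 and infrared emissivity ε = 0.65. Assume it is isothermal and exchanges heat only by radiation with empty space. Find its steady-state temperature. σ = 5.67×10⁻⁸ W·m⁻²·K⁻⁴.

T ≈ 416 K

At steady state, absorbed solar power + internal power = radiated power.
Absorbed: α·S·A_cross = 0.76·1600·8.909 = 10830 W (cross-section 2rL).
Total input = 10830 + 20000 = 30830 W.
Radiated: εσ·A_surf·T⁴ with A_surf = 2πrL = 27.99 m².
T⁴ = 30830/(0.65·5.67×10⁻⁸·27.99) = 2.989×10¹⁰ K⁴.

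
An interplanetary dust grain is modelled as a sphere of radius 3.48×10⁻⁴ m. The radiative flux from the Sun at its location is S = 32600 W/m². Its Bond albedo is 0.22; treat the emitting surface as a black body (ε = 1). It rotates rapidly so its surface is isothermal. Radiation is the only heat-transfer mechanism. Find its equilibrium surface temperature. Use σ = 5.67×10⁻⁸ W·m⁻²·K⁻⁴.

At equilibrium, absorbed power = emitted power.
Absorbing cross-section = πr² = 3.805×10⁻⁷ m²; emitting surface = 4πr² = 1.522×10⁻⁶ m² (ratio 4).
(1−a)S·A_cross = εσ·A_surf·T⁴  ⇒  T⁴ = (1−a)S/(4σ).
T⁴ = 0.780·32600/(4·5.67×10⁻⁸) = 1.121×10¹¹ K⁴.
T = (1.121×10¹¹)^(1/4).

T ≈ 579 K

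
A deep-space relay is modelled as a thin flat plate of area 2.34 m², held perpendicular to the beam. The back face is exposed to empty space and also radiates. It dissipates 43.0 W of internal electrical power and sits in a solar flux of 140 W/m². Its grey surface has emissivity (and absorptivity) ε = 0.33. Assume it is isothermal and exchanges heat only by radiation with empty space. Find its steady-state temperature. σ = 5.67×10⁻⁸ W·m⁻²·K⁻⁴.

At steady state, absorbed solar power + internal power = radiated power.
Absorbed: α·S·A_cross = 0.33·140·2.340 = 108.1 W (cross-section A).
Total input = 108.1 + 43.0 = 151.1 W.
Radiated: εσ·A_surf·T⁴ with A_surf = 2A = 4.680 m².
T⁴ = 151.1/(0.33·5.67×10⁻⁸·4.680) = 1.726×10⁹ K⁴.

T ≈ 204 K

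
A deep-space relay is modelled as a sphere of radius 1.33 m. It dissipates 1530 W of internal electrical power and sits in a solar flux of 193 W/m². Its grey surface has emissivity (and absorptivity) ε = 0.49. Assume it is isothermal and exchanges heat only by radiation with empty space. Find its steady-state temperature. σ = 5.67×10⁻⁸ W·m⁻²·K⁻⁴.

T ≈ 240 K

At steady state, absorbed solar power + internal power = radiated power.
Absorbed: α·S·A_cross = 0.49·193·5.557 = 525.5 W (cross-section πr²).
Total input = 525.5 + 1530 = 2056 W.
Radiated: εσ·A_surf·T⁴ with A_surf = 4πr² = 22.23 m².
T⁴ = 2056/(0.49·5.67×10⁻⁸·22.23) = 3.328×10⁹ K⁴.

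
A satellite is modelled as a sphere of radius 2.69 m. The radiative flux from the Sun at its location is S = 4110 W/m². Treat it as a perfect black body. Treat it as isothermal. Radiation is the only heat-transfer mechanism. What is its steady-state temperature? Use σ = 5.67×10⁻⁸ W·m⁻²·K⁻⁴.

T ≈ 367 K

At equilibrium, absorbed power = emitted power.
Absorbing cross-section = πr² = 22.73 m²; emitting surface = 4πr² = 90.93 m² (ratio 4).
S·A_cross = εσ·A_surf·T⁴  ⇒  T⁴ = S/(4σ).
T⁴ = 1.00·4110/(4·5.67×10⁻⁸) = 1.812×10¹⁰ K⁴.
T = (1.812×10¹⁰)^(1/4).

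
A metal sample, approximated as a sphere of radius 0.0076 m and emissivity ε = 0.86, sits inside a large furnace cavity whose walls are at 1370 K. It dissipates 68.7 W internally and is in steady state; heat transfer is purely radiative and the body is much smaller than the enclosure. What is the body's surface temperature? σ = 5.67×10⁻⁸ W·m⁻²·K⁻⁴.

For a small grey body in a large enclosure, net radiated power = εσA(T⁴ − T_w⁴).
Steady state: P = εσA(T⁴ − T_w⁴) with A = 4πr² = 7.258×10⁻⁴ m².
T⁴ = P/(εσA) + T_w⁴ = 68.7/(0.86·5.67×10⁻⁸·7.258×10⁻⁴) + (1370)⁴
    = 1.941×10¹² + 3.523×10¹² = 5.464×10¹² K⁴.

T ≈ 1530 K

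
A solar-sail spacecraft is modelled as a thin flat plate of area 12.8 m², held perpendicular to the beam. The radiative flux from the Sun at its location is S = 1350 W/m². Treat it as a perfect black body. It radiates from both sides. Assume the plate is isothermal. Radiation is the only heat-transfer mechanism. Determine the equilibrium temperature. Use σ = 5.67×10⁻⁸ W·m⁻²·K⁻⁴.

At equilibrium, absorbed power = emitted power.
Absorbing cross-section = A = 12.80 m²; emitting surface = 2A = 25.60 m² (ratio 2).
S·A_cross = εσ·A_surf·T⁴  ⇒  T⁴ = S/(2σ).
T⁴ = 1.00·1350/(2·5.67×10⁻⁸) = 1.190×10¹⁰ K⁴.
T = (1.190×10¹⁰)^(1/4).

T ≈ 330 K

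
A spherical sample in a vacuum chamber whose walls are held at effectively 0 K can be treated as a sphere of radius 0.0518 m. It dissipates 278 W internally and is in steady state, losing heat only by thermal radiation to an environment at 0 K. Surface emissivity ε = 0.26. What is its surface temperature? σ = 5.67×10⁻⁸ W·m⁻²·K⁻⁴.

Steady state: internal power = radiated power, P = εσA T⁴.
Radiating area A = 4πr² = 0.03372 m².
T⁴ = P/(εσA) = 278/(0.26·5.67×10⁻⁸·0.03372) = 5.593×10¹¹ K⁴.
T = (5.593×10¹¹)^(1/4).

T ≈ 865 K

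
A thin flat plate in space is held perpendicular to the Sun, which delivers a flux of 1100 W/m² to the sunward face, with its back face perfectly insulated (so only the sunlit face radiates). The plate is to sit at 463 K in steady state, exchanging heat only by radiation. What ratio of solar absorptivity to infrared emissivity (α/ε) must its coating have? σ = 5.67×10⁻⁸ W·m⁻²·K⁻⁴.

Balance: αS·A = εσ·1A·T⁴ ⇒ α/ε = σT⁴/S.
α/ε = 5.67×10⁻⁸·(463)⁴/1100 = 5.67×10⁻⁸·4.595×10¹⁰/1100.

α/ε ≈ 2.37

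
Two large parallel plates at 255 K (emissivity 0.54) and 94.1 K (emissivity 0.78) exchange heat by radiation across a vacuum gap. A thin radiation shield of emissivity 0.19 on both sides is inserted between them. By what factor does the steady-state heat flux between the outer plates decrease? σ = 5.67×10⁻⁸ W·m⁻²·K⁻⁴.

Without shield: q₀ = σΔ(T⁴)/(1/ε₁+1/ε₂−1) with denominator 2.134.
With shield the two gaps are in series; the resistances add: (1/ε₁+1/ε_s−1)+(1/ε_s+1/ε₂−1) = 6.115+5.545 = 11.66.
Heat-flux ratio q₀/q = 11.66/2.134.

factor ≈ 5.46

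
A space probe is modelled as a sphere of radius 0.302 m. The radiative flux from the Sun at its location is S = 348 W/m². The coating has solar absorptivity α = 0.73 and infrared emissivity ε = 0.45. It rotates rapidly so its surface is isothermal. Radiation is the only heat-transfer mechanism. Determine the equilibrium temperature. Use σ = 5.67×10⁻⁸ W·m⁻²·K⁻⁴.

T ≈ 223 K

At equilibrium, absorbed power = emitted power.
Absorbing cross-section = πr² = 0.2865 m²; emitting surface = 4πr² = 1.146 m² (ratio 4).
αS·A_cross = εσ·A_surf·T⁴  ⇒  T⁴ = αS/(ε·4σ).
T⁴ = 0.730·348/(0.45·4·5.67×10⁻⁸) = 2.489×10⁹ K⁴.
T = (2.489×10⁹)^(1/4).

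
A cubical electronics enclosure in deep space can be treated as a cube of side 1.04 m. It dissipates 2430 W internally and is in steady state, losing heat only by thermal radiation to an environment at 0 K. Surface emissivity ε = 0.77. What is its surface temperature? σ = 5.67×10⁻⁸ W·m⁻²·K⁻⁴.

Steady state: internal power = radiated power, P = εσA T⁴.
Radiating area A = 6L² = 6.490 m².
T⁴ = P/(εσA) = 2430/(0.77·5.67×10⁻⁸·6.490) = 8.577×10⁹ K⁴.
T = (8.577×10⁹)^(1/4).

T ≈ 304 K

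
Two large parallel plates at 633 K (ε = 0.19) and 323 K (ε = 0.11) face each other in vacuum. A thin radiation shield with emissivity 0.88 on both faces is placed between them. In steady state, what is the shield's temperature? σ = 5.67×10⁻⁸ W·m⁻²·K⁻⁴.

In steady state the net flux on the hot side equals that on the cold side.
σ(T₁⁴−T_s⁴)/D₁ = σ(T_s⁴−T₂⁴)/D₂, with D₁ = 1/ε₁+1/ε_s−1 = 5.400, D₂ = 1/ε_s+1/ε₂−1 = 9.227.
Solve for T_s⁴: T_s⁴ = (D₂·T₁⁴ + D₁·T₂⁴)/(D₁+D₂) = 1.053×10¹¹ K⁴.

T_s ≈ 570 K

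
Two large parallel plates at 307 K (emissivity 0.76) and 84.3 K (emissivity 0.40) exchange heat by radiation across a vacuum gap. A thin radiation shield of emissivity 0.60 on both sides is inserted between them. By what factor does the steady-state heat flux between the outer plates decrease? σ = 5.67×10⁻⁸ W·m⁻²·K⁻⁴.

factor ≈ 1.83

Without shield: q₀ = σΔ(T⁴)/(1/ε₁+1/ε₂−1) with denominator 2.816.
With shield the two gaps are in series; the resistances add: (1/ε₁+1/ε_s−1)+(1/ε_s+1/ε₂−1) = 1.982+3.167 = 5.149.
Heat-flux ratio q₀/q = 5.149/2.816.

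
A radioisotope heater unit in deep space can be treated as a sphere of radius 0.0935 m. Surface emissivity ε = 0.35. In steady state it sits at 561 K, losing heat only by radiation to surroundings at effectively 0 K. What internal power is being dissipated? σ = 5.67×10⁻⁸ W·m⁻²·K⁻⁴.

P ≈ 216 W

Steady state: P = εσA T⁴.
A = 4πr² = 0.1099 m²; T⁴ = (561)⁴ = 9.905×10¹⁰ K⁴.
P = 0.35 × 5.67×10⁻⁸ × 0.1099 × 9.905×10¹⁰.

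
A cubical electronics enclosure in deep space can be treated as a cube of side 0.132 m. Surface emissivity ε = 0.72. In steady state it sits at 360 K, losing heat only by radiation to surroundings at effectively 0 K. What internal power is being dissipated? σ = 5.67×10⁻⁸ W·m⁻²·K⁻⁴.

P ≈ 71.7 W

Steady state: P = εσA T⁴.
A = 6L² = 0.1045 m²; T⁴ = (360)⁴ = 1.680×10¹⁰ K⁴.
P = 0.72 × 5.67×10⁻⁸ × 0.1045 × 1.680×10¹⁰.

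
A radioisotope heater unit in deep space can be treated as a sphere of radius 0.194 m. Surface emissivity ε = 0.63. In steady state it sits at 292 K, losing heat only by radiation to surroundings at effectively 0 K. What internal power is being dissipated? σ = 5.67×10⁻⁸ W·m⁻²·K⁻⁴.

P ≈ 123 W

Steady state: P = εσA T⁴.
A = 4πr² = 0.4729 m²; T⁴ = (292)⁴ = 7.270×10⁹ K⁴.
P = 0.63 × 5.67×10⁻⁸ × 0.4729 × 7.270×10⁹.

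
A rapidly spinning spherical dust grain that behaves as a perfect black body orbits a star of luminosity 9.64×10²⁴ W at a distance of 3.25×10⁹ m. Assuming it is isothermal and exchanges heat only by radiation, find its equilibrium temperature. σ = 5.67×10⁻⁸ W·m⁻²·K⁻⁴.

First find the stellar flux at distance d: S = L/(4πd²) = 9.64×10²⁴/(4π·(3.25×10⁹)²) = 72630 W/m².
For an isothermal sphere, absorbed (1−a)S·πr² = emitted σ·4πr²·T⁴, so T⁴ = (1−a)S/(4σ).
T⁴ = 1.00·72630/(4·5.67×10⁻⁸) = 3.202×10¹¹ K⁴.

T ≈ 752 K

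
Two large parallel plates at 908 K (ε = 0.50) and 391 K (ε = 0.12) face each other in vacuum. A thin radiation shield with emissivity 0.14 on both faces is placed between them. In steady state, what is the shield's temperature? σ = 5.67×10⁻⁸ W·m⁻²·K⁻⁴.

In steady state the net flux on the hot side equals that on the cold side.
σ(T₁⁴−T_s⁴)/D₁ = σ(T_s⁴−T₂⁴)/D₂, with D₁ = 1/ε₁+1/ε_s−1 = 8.143, D₂ = 1/ε_s+1/ε₂−1 = 14.48.
Solve for T_s⁴: T_s⁴ = (D₂·T₁⁴ + D₁·T₂⁴)/(D₁+D₂) = 4.434×10¹¹ K⁴.

T_s ≈ 816 K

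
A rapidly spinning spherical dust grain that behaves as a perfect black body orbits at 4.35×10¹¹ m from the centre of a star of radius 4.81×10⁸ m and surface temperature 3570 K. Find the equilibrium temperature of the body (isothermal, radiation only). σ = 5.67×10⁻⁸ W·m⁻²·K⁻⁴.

The star's surface emits σT_*⁴; at distance d the flux is S = σT_*⁴(R_*/d)².
S = 5.67×10⁻⁸·(3570)⁴·(4.81×10⁸/4.35×10¹¹)² = 11.26 W/m².
For an isothermal sphere T⁴ = (1−a)S/(4σ) = 4.965×10⁷ K⁴.

T ≈ 83.9 K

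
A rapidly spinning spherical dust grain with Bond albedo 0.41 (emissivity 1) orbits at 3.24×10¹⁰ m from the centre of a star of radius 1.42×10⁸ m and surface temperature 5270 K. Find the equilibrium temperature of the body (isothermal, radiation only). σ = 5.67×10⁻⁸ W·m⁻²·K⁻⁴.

T ≈ 216 K

The star's surface emits σT_*⁴; at distance d the flux is S = σT_*⁴(R_*/d)².
S = 5.67×10⁻⁸·(5270)⁴·(1.42×10⁸/3.24×10¹⁰)² = 840.1 W/m².
For an isothermal sphere T⁴ = (1−a)S/(4σ) = 2.185×10⁹ K⁴.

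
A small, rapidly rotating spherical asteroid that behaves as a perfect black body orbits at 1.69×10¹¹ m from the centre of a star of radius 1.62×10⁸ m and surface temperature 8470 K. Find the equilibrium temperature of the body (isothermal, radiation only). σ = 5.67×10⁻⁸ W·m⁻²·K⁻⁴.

T ≈ 185 K

The star's surface emits σT_*⁴; at distance d the flux is S = σT_*⁴(R_*/d)².
S = 5.67×10⁻⁸·(8470)⁴·(1.62×10⁸/1.69×10¹¹)² = 268.1 W/m².
For an isothermal sphere T⁴ = (1−a)S/(4σ) = 1.182×10⁹ K⁴.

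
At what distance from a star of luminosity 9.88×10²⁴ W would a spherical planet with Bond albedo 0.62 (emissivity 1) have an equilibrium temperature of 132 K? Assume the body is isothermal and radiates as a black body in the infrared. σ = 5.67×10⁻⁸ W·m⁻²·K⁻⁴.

d ≈ 6.59×10¹⁰ m

For an isothermal black-emitting sphere, (1−a)S·πr² = σ·4πr²·T⁴ ⇒ S = 4σT⁴/(1−a).
S = 4·5.67×10⁻⁸·(132)⁴/0.380 = 181.2 W/m².
Flux falls as S = L/(4πd²), so d = √(L/(4πS)) = √(9.88×10²⁴/(4π·181.2)).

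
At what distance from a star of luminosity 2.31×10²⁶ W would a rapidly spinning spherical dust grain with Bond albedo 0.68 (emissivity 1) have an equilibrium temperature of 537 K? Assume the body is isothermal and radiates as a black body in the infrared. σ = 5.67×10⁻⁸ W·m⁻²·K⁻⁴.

d ≈ 1.77×10¹⁰ m

For an isothermal black-emitting sphere, (1−a)S·πr² = σ·4πr²·T⁴ ⇒ S = 4σT⁴/(1−a).
S = 4·5.67×10⁻⁸·(537)⁴/0.320 = 58940 W/m².
Flux falls as S = L/(4πd²), so d = √(L/(4πS)) = √(2.31×10²⁶/(4π·58940)).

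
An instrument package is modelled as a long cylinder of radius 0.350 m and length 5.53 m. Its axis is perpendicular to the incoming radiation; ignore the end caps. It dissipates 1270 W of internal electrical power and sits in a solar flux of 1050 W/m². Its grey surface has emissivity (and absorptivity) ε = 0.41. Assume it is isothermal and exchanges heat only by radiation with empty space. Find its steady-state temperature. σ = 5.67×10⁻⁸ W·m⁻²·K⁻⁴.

T ≈ 319 K

At steady state, absorbed solar power + internal power = radiated power.
Absorbed: α·S·A_cross = 0.41·1050·3.871 = 1666 W (cross-section 2rL).
Total input = 1666 + 1270 = 2936 W.
Radiated: εσ·A_surf·T⁴ with A_surf = 2πrL = 12.16 m².
T⁴ = 2936/(0.41·5.67×10⁻⁸·12.16) = 1.039×10¹⁰ K⁴.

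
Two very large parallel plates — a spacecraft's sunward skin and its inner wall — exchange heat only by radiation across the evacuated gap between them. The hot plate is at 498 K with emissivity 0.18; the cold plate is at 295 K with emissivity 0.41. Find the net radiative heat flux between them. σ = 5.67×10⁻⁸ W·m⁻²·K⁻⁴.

q ≈ 437 W/m²

For two infinite grey parallel plates, q = σ(T₁⁴ − T₂⁴)/(1/ε₁ + 1/ε₂ − 1).
T₁⁴ − T₂⁴ = 6.151×10¹⁰ − 7.573×10⁹ = 5.393×10¹⁰ K⁴.
1/ε₁ + 1/ε₂ − 1 = 5.556 + 2.439 − 1 = 6.995.
q = 5.67×10⁻⁸ × 5.393×10¹⁰ / 6.995.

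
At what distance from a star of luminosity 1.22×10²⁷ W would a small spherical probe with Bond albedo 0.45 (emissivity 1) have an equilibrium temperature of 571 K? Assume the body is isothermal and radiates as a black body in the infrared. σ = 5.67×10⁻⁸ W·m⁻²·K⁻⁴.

For an isothermal black-emitting sphere, (1−a)S·πr² = σ·4πr²·T⁴ ⇒ S = 4σT⁴/(1−a).
S = 4·5.67×10⁻⁸·(571)⁴/0.550 = 43840 W/m².
Flux falls as S = L/(4πd²), so d = √(L/(4πS)) = √(1.22×10²⁷/(4π·43840)).

d ≈ 4.71×10¹⁰ m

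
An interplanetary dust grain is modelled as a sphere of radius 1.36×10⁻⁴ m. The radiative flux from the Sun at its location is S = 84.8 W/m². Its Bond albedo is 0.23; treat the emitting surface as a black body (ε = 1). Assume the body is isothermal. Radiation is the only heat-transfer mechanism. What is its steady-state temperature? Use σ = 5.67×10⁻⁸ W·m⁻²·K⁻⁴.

At equilibrium, absorbed power = emitted power.
Absorbing cross-section = πr² = 5.811×10⁻⁸ m²; emitting surface = 4πr² = 2.324×10⁻⁷ m² (ratio 4).
(1−a)S·A_cross = εσ·A_surf·T⁴  ⇒  T⁴ = (1−a)S/(4σ).
T⁴ = 0.770·84.8/(4·5.67×10⁻⁸) = 2.879×10⁸ K⁴.
T = (2.879×10⁸)^(1/4).

T ≈ 130 K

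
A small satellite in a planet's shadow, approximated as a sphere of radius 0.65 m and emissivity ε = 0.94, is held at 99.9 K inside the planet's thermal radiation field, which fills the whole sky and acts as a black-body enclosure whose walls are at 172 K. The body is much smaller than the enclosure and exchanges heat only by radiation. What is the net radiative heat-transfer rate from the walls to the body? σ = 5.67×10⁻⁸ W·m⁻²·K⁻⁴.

For a small grey body in a large enclosure: P_net = εσA(T_body⁴ − T_wall⁴).
A = 4πr² = 5.309 m²; T_body⁴ − T_wall⁴ = 9.960×10⁷ − 8.752×10⁸ = -7.756×10⁸ K⁴.
|P_net| = 0.94·5.67×10⁻⁸·5.309·7.756×10⁸.

P_net ≈ 219 W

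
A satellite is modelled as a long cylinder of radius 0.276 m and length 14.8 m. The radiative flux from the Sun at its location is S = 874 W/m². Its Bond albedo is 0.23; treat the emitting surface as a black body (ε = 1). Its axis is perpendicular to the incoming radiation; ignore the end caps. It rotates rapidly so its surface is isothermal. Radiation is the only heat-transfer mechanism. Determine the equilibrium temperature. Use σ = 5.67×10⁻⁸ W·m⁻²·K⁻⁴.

At equilibrium, absorbed power = emitted power.
Absorbing cross-section = 2rL = 8.170 m²; emitting surface = 2πrL = 25.67 m² (ratio π).
(1−a)S·A_cross = εσ·A_surf·T⁴  ⇒  T⁴ = (1−a)S/(πσ).
T⁴ = 0.770·874/(π·5.67×10⁻⁸) = 3.778×10⁹ K⁴.
T = (3.778×10⁹)^(1/4).

T ≈ 248 K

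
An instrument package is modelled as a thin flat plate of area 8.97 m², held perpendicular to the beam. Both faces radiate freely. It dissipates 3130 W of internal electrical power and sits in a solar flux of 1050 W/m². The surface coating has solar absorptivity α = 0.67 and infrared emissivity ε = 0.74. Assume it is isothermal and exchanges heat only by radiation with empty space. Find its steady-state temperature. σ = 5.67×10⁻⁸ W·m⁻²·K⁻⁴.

At steady state, absorbed solar power + internal power = radiated power.
Absorbed: α·S·A_cross = 0.67·1050·8.970 = 6310 W (cross-section A).
Total input = 6310 + 3130 = 9440 W.
Radiated: εσ·A_surf·T⁴ with A_surf = 2A = 17.94 m².
T⁴ = 9440/(0.74·5.67×10⁻⁸·17.94) = 1.254×10¹⁰ K⁴.

T ≈ 335 K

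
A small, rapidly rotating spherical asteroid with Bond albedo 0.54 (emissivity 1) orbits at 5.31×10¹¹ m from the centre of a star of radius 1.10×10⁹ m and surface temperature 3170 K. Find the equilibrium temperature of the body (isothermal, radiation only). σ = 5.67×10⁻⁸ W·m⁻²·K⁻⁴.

The star's surface emits σT_*⁴; at distance d the flux is S = σT_*⁴(R_*/d)².
S = 5.67×10⁻⁸·(3170)⁴·(1.10×10⁹/5.31×10¹¹)² = 24.57 W/m².
For an isothermal sphere T⁴ = (1−a)S/(4σ) = 4.983×10⁷ K⁴.

T ≈ 84.0 K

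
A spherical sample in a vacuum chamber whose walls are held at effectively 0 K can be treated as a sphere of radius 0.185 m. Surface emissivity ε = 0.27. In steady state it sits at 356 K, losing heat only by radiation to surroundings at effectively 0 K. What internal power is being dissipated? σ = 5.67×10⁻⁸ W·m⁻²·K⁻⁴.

Steady state: P = εσA T⁴.
A = 4πr² = 0.4301 m²; T⁴ = (356)⁴ = 1.606×10¹⁰ K⁴.
P = 0.27 × 5.67×10⁻⁸ × 0.4301 × 1.606×10¹⁰.

P ≈ 106 W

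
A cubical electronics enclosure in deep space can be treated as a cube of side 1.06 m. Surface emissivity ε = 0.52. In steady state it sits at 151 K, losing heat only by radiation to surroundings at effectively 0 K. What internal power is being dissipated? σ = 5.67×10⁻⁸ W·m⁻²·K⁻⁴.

Steady state: P = εσA T⁴.
A = 6L² = 6.742 m²; T⁴ = (151)⁴ = 5.199×10⁸ K⁴.
P = 0.52 × 5.67×10⁻⁸ × 6.742 × 5.199×10⁸.

P ≈ 103 W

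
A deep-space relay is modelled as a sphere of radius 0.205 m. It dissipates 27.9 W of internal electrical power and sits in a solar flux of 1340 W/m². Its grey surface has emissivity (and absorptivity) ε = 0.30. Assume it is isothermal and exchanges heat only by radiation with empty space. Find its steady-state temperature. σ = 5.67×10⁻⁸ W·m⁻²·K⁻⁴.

At steady state, absorbed solar power + internal power = radiated power.
Absorbed: α·S·A_cross = 0.30·1340·0.1320 = 53.07 W (cross-section πr²).
Total input = 53.07 + 27.9 = 80.97 W.
Radiated: εσ·A_surf·T⁴ with A_surf = 4πr² = 0.5281 m².
T⁴ = 80.97/(0.30·5.67×10⁻⁸·0.5281) = 9.014×10⁹ K⁴.

T ≈ 308 K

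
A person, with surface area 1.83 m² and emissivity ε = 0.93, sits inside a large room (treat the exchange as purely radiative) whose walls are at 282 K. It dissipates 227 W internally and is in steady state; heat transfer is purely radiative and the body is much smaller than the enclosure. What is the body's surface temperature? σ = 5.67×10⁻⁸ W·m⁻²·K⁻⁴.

T ≈ 305 K

For a small grey body in a large enclosure, net radiated power = εσA(T⁴ − T_w⁴).
Steady state: P = εσA(T⁴ − T_w⁴) with A = 1.83 m².
T⁴ = P/(εσA) + T_w⁴ = 227/(0.93·5.67×10⁻⁸·1.830) + (282)⁴
    = 2.352×10⁹ + 6.324×10⁹ = 8.676×10⁹ K⁴.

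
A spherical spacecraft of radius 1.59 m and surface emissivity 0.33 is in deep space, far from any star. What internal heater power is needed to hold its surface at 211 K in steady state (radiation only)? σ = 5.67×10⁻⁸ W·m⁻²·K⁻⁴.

P = εσ·4πr²·T⁴.
4πr² = 31.77 m²; T⁴ = 1.982×10⁹ K⁴.
P = 0.33·5.67×10⁻⁸·31.77·1.982×10⁹.

P ≈ 1180 W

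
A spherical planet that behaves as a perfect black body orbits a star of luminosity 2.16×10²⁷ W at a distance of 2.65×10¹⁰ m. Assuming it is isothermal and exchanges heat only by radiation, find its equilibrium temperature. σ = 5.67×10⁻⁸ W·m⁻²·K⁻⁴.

First find the stellar flux at distance d: S = L/(4πd²) = 2.16×10²⁷/(4π·(2.65×10¹⁰)²) = 2.448×10⁵ W/m².
For an isothermal sphere, absorbed (1−a)S·πr² = emitted σ·4πr²·T⁴, so T⁴ = (1−a)S/(4σ).
T⁴ = 1.00·2.448×10⁵/(4·5.67×10⁻⁸) = 1.079×10¹² K⁴.

T ≈ 1020 K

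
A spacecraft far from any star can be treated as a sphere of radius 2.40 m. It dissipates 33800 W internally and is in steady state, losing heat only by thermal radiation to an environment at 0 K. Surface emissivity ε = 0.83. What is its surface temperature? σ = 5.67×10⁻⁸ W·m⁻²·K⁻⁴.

Steady state: internal power = radiated power, P = εσA T⁴.
Radiating area A = 4πr² = 72.38 m².
T⁴ = P/(εσA) = 33800/(0.83·5.67×10⁻⁸·72.38) = 9.923×10⁹ K⁴.
T = (9.923×10⁹)^(1/4).

T ≈ 316 K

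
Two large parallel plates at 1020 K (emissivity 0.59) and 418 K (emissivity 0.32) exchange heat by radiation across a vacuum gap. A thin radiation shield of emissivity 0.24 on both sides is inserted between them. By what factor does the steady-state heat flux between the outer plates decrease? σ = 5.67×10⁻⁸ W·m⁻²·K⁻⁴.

factor ≈ 2.92

Without shield: q₀ = σΔ(T⁴)/(1/ε₁+1/ε₂−1) with denominator 3.820.
With shield the two gaps are in series; the resistances add: (1/ε₁+1/ε_s−1)+(1/ε_s+1/ε₂−1) = 4.862+6.292 = 11.15.
Heat-flux ratio q₀/q = 11.15/3.820.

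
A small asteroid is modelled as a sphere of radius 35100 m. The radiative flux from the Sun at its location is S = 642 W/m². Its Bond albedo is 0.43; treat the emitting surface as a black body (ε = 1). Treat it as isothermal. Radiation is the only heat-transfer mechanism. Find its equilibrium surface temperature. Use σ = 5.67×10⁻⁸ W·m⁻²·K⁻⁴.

T ≈ 200 K

At equilibrium, absorbed power = emitted power.
Absorbing cross-section = πr² = 3.870×10⁹ m²; emitting surface = 4πr² = 1.548×10¹⁰ m² (ratio 4).
(1−a)S·A_cross = εσ·A_surf·T⁴  ⇒  T⁴ = (1−a)S/(4σ).
T⁴ = 0.570·642/(4·5.67×10⁻⁸) = 1.613×10⁹ K⁴.
T = (1.613×10⁹)^(1/4).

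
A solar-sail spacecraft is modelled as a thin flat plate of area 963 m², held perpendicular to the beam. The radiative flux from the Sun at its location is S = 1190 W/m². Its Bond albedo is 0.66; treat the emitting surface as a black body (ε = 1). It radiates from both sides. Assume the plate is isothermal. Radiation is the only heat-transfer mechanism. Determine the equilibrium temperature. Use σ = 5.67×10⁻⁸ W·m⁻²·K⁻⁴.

At equilibrium, absorbed power = emitted power.
Absorbing cross-section = A = 963.0 m²; emitting surface = 2A = 1926 m² (ratio 2).
(1−a)S·A_cross = εσ·A_surf·T⁴  ⇒  T⁴ = (1−a)S/(2σ).
T⁴ = 0.340·1190/(2·5.67×10⁻⁸) = 3.568×10⁹ K⁴.
T = (3.568×10⁹)^(1/4).

T ≈ 244 K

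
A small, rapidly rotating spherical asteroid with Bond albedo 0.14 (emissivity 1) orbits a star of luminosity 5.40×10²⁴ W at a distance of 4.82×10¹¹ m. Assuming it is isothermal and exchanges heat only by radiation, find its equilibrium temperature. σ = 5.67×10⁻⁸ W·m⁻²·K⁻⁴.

T ≈ 51.5 K

First find the stellar flux at distance d: S = L/(4πd²) = 5.40×10²⁴/(4π·(4.82×10¹¹)²) = 1.850 W/m².
For an isothermal sphere, absorbed (1−a)S·πr² = emitted σ·4πr²·T⁴, so T⁴ = (1−a)S/(4σ).
T⁴ = 0.860·1.850/(4·5.67×10⁻⁸) = 7.014×10⁶ K⁴.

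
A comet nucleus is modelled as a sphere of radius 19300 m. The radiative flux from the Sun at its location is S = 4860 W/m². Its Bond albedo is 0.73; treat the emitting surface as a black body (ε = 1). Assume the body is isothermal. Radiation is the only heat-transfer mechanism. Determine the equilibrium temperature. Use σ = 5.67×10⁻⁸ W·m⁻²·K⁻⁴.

At equilibrium, absorbed power = emitted power.
Absorbing cross-section = πr² = 1.170×10⁹ m²; emitting surface = 4πr² = 4.681×10⁹ m² (ratio 4).
(1−a)S·A_cross = εσ·A_surf·T⁴  ⇒  T⁴ = (1−a)S/(4σ).
T⁴ = 0.270·4860/(4·5.67×10⁻⁸) = 5.786×10⁹ K⁴.
T = (5.786×10⁹)^(1/4).

T ≈ 276 K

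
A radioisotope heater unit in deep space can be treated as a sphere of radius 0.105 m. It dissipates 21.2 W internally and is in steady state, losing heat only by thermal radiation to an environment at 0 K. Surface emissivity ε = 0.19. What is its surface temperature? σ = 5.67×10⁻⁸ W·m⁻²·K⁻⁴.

T ≈ 345 K

Steady state: internal power = radiated power, P = εσA T⁴.
Radiating area A = 4πr² = 0.1385 m².
T⁴ = P/(εσA) = 21.2/(0.19·5.67×10⁻⁸·0.1385) = 1.420×10¹⁰ K⁴.
T = (1.420×10¹⁰)^(1/4).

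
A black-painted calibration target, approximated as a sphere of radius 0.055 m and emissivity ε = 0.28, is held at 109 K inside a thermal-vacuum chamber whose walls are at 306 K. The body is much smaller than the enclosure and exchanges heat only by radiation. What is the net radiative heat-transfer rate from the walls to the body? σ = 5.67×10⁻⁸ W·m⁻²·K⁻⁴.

For a small grey body in a large enclosure: P_net = εσA(T_body⁴ − T_wall⁴).
A = 4πr² = 0.03801 m²; T_body⁴ − T_wall⁴ = 1.412×10⁸ − 8.768×10⁹ = -8.627×10⁹ K⁴.
|P_net| = 0.28·5.67×10⁻⁸·0.03801·8.627×10⁹.

P_net ≈ 5.21 W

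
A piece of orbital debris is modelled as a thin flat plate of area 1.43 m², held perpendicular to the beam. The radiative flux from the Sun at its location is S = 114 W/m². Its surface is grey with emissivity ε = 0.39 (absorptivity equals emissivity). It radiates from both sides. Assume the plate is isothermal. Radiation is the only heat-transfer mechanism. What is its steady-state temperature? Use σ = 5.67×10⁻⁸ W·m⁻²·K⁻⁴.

T ≈ 178 K

At equilibrium, absorbed power = emitted power.
Absorbing cross-section = A = 1.430 m²; emitting surface = 2A = 2.860 m² (ratio 2).
εS·A_cross = εσ·A_surf·T⁴  ⇒  T⁴ = S/(2σ)   (ε cancels).
T⁴ = 114/(2·5.67×10⁻⁸) = 1.005×10⁹ K⁴.
T = (1.005×10⁹)^(1/4).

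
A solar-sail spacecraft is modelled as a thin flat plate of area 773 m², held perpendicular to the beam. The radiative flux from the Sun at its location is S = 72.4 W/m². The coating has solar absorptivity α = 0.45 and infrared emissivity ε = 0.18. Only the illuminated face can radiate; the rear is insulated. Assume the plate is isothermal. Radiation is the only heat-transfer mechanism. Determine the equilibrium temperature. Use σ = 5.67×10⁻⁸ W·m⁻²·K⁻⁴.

At equilibrium, absorbed power = emitted power.
Absorbing cross-section = A = 773.0 m²; emitting surface = A = 773.0 m² (ratio 1).
αS·A_cross = εσ·A_surf·T⁴  ⇒  T⁴ = αS/(ε·1σ).
T⁴ = 0.450·72.4/(0.18·1·5.67×10⁻⁸) = 3.192×10⁹ K⁴.
T = (3.192×10⁹)^(1/4).

T ≈ 238 K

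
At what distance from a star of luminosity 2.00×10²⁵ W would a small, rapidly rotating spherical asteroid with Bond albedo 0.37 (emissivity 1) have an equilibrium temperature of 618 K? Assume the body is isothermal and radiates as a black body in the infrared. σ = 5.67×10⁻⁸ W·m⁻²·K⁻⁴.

d ≈ 5.51×10⁹ m

For an isothermal black-emitting sphere, (1−a)S·πr² = σ·4πr²·T⁴ ⇒ S = 4σT⁴/(1−a).
S = 4·5.67×10⁻⁸·(618)⁴/0.630 = 52510 W/m².
Flux falls as S = L/(4πd²), so d = √(L/(4πS)) = √(2.00×10²⁵/(4π·52510)).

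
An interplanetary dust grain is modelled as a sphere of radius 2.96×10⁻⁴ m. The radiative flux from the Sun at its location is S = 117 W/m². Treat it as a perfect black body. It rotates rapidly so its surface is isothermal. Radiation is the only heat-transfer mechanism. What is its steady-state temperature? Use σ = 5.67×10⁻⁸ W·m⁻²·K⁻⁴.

T ≈ 151 K

At equilibrium, absorbed power = emitted power.
Absorbing cross-section = πr² = 2.753×10⁻⁷ m²; emitting surface = 4πr² = 1.101×10⁻⁶ m² (ratio 4).
S·A_cross = εσ·A_surf·T⁴  ⇒  T⁴ = S/(4σ).
T⁴ = 1.00·117/(4·5.67×10⁻⁸) = 5.159×10⁸ K⁴.
T = (5.159×10⁸)^(1/4).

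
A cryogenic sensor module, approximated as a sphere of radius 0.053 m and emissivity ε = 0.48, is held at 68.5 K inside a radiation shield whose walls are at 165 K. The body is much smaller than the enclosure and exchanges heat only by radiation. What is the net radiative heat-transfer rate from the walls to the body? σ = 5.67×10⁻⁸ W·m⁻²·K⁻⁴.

For a small grey body in a large enclosure: P_net = εσA(T_body⁴ − T_wall⁴).
A = 4πr² = 0.03530 m²; T_body⁴ − T_wall⁴ = 2.202×10⁷ − 7.412×10⁸ = -7.192×10⁸ K⁴.
|P_net| = 0.48·5.67×10⁻⁸·0.03530·7.192×10⁸.

P_net ≈ 0.691 W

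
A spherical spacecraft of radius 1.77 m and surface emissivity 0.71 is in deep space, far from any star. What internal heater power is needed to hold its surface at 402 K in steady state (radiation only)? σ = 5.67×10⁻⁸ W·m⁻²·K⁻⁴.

P = εσ·4πr²·T⁴.
4πr² = 39.37 m²; T⁴ = 2.612×10¹⁰ K⁴.
P = 0.71·5.67×10⁻⁸·39.37·2.612×10¹⁰.

P ≈ 41400 W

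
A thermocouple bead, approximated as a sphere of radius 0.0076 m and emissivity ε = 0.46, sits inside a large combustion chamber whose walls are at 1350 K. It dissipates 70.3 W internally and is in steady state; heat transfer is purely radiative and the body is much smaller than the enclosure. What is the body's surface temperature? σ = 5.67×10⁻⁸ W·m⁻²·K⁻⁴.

For a small grey body in a large enclosure, net radiated power = εσA(T⁴ − T_w⁴).
Steady state: P = εσA(T⁴ − T_w⁴) with A = 4πr² = 7.258×10⁻⁴ m².
T⁴ = P/(εσA) + T_w⁴ = 70.3/(0.46·5.67×10⁻⁸·7.258×10⁻⁴) + (1350)⁴
    = 3.713×10¹² + 3.322×10¹² = 7.035×10¹² K⁴.

T ≈ 1630 K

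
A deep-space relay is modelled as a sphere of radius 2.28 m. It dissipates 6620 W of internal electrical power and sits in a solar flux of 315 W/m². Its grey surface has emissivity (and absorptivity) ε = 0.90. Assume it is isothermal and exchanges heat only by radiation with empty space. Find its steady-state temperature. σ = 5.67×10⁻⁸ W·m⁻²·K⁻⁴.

T ≈ 241 K

At steady state, absorbed solar power + internal power = radiated power.
Absorbed: α·S·A_cross = 0.90·315·16.33 = 4630 W (cross-section πr²).
Total input = 4630 + 6620 = 11250 W.
Radiated: εσ·A_surf·T⁴ with A_surf = 4πr² = 65.33 m².
T⁴ = 11250/(0.90·5.67×10⁻⁸·65.33) = 3.375×10⁹ K⁴.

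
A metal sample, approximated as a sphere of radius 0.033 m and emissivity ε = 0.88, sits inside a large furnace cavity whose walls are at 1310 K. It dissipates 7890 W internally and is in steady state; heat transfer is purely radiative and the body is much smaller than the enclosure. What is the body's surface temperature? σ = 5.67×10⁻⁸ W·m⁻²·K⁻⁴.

For a small grey body in a large enclosure, net radiated power = εσA(T⁴ − T_w⁴).
Steady state: P = εσA(T⁴ − T_w⁴) with A = 4πr² = 0.01368 m².
T⁴ = P/(εσA) + T_w⁴ = 7890/(0.88·5.67×10⁻⁸·0.01368) + (1310)⁴
    = 1.156×10¹³ + 2.945×10¹² = 1.450×10¹³ K⁴.

T ≈ 1950 K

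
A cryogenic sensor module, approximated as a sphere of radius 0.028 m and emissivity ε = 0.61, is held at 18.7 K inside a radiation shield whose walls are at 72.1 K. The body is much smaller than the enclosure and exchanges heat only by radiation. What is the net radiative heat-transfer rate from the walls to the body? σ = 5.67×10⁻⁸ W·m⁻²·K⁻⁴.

P_net ≈ 0.00917 W

For a small grey body in a large enclosure: P_net = εσA(T_body⁴ − T_wall⁴).
A = 4πr² = 0.009852 m²; T_body⁴ − T_wall⁴ = 1.223×10⁵ − 2.702×10⁷ = -2.690×10⁷ K⁴.
|P_net| = 0.61·5.67×10⁻⁸·0.009852·2.690×10⁷.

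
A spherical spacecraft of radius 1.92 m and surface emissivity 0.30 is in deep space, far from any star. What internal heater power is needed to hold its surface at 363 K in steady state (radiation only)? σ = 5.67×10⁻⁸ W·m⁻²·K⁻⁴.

P ≈ 13700 W

P = εσ·4πr²·T⁴.
4πr² = 46.32 m²; T⁴ = 1.736×10¹⁰ K⁴.
P = 0.30·5.67×10⁻⁸·46.32·1.736×10¹⁰.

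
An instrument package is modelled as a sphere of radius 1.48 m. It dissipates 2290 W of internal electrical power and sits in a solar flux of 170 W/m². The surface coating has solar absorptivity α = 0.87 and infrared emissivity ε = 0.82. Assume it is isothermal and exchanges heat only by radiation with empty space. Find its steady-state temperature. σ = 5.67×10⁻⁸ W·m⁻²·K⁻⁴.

At steady state, absorbed solar power + internal power = radiated power.
Absorbed: α·S·A_cross = 0.87·170·6.881 = 1018 W (cross-section πr²).
Total input = 1018 + 2290 = 3308 W.
Radiated: εσ·A_surf·T⁴ with A_surf = 4πr² = 27.53 m².
T⁴ = 3308/(0.82·5.67×10⁻⁸·27.53) = 2.585×10⁹ K⁴.

T ≈ 225 K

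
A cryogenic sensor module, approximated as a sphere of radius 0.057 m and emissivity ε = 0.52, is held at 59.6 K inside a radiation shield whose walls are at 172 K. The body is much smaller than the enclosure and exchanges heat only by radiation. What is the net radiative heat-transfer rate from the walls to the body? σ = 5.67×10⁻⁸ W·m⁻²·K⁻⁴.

For a small grey body in a large enclosure: P_net = εσA(T_body⁴ − T_wall⁴).
A = 4πr² = 0.04083 m²; T_body⁴ − T_wall⁴ = 1.262×10⁷ − 8.752×10⁸ = -8.626×10⁸ K⁴.
|P_net| = 0.52·5.67×10⁻⁸·0.04083·8.626×10⁸.

P_net ≈ 1.04 W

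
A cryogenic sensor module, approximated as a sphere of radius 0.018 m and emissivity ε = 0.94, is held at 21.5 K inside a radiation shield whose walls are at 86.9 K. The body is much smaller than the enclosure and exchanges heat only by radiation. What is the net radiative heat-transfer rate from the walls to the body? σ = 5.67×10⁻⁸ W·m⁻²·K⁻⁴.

P_net ≈ 0.0123 W

For a small grey body in a large enclosure: P_net = εσA(T_body⁴ − T_wall⁴).
A = 4πr² = 0.004072 m²; T_body⁴ − T_wall⁴ = 2.137×10⁵ − 5.703×10⁷ = -5.681×10⁷ K⁴.
|P_net| = 0.94·5.67×10⁻⁸·0.004072·5.681×10⁷.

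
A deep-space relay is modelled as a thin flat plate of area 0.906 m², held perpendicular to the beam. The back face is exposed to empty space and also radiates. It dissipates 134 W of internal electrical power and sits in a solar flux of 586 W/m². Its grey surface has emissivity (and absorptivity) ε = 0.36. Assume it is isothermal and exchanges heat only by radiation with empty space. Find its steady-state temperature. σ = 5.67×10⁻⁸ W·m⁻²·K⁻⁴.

T ≈ 306 K

At steady state, absorbed solar power + internal power = radiated power.
Absorbed: α·S·A_cross = 0.36·586·0.9060 = 191.1 W (cross-section A).
Total input = 191.1 + 134 = 325.1 W.
Radiated: εσ·A_surf·T⁴ with A_surf = 2A = 1.812 m².
T⁴ = 325.1/(0.36·5.67×10⁻⁸·1.812) = 8.790×10⁹ K⁴.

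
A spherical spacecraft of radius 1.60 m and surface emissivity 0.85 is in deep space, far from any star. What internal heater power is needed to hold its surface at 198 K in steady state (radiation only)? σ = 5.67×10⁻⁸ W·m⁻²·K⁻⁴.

P ≈ 2380 W

P = εσ·4πr²·T⁴.
4πr² = 32.17 m²; T⁴ = 1.537×10⁹ K⁴.
P = 0.85·5.67×10⁻⁸·32.17·1.537×10⁹.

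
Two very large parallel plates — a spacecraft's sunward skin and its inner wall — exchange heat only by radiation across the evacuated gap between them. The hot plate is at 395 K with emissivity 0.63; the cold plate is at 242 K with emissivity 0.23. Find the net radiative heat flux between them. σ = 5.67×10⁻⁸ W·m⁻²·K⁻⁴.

q ≈ 240 W/m²

For two infinite grey parallel plates, q = σ(T₁⁴ − T₂⁴)/(1/ε₁ + 1/ε₂ − 1).
T₁⁴ − T₂⁴ = 2.434×10¹⁰ − 3.430×10⁹ = 2.091×10¹⁰ K⁴.
1/ε₁ + 1/ε₂ − 1 = 1.587 + 4.348 − 1 = 4.935.
q = 5.67×10⁻⁸ × 2.091×10¹⁰ / 4.935.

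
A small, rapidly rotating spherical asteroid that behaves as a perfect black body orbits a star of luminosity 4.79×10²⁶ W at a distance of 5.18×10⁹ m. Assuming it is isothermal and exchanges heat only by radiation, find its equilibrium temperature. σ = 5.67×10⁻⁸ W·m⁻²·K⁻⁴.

T ≈ 1580 K

First find the stellar flux at distance d: S = L/(4πd²) = 4.79×10²⁶/(4π·(5.18×10⁹)²) = 1.421×10⁶ W/m².
For an isothermal sphere, absorbed (1−a)S·πr² = emitted σ·4πr²·T⁴, so T⁴ = (1−a)S/(4σ).
T⁴ = 1.00·1.421×10⁶/(4·5.67×10⁻⁸) = 6.264×10¹² K⁴.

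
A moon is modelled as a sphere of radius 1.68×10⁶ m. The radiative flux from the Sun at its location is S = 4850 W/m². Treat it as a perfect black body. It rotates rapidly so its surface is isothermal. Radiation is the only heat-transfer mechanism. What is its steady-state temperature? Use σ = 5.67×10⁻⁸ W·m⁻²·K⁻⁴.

T ≈ 382 K

At equilibrium, absorbed power = emitted power.
Absorbing cross-section = πr² = 8.867×10¹² m²; emitting surface = 4πr² = 3.547×10¹³ m² (ratio 4).
S·A_cross = εσ·A_surf·T⁴  ⇒  T⁴ = S/(4σ).
T⁴ = 1.00·4850/(4·5.67×10⁻⁸) = 2.138×10¹⁰ K⁴.
T = (2.138×10¹⁰)^(1/4).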